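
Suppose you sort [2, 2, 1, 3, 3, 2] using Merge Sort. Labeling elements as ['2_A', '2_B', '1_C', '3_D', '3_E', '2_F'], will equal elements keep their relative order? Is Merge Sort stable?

Trace Merge Sort on the labeled array (the key is the number; the letter only tracks identity):
  Merge [2_B] + [1_C] -> [1_C, 2_B]
  Merge [2_A] + [1_C, 2_B] -> [1_C, 2_A, 2_B]
  Merge [3_E] + [2_F] -> [2_F, 3_E]
  Merge [3_D] + [2_F, 3_E] -> [2_F, 3_D, 3_E]
  Merge [1_C, 2_A, 2_B] + [2_F, 3_D, 3_E] -> [1_C, 2_A, 2_B, 2_F, 3_D, 3_E]
Final order: [1_C, 2_A, 2_B, 2_F, 3_D, 3_E]
Equal keys:
  value 2: originally 2_A, 2_B, 2_F; after sorting 2_A, 2_B, 2_F -> order preserved
  value 3: originally 3_D, 3_E; after sorting 3_D, 3_E -> order preserved
All equal keys kept their original relative order. Merge Sort is stable: when the heads of the two halves are equal the merge takes from the left half first.
Answer: Stable


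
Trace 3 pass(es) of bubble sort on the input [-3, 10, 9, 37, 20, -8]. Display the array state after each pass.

After pass 1: [-3, 9, 10, 20, -8, 37] (3 swaps)
After pass 2: [-3, 9, 10, -8, 20, 37] (1 swaps)
After pass 3: [-3, 9, -8, 10, 20, 37] (1 swaps)
Total swaps: 5


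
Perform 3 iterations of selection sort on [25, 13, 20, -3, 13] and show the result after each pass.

Pass 1: Select minimum -3 at index 3, swap -> [-3, 13, 20, 25, 13]
Pass 2: Select minimum 13 at index 1, swap -> [-3, 13, 20, 25, 13]
Pass 3: Select minimum 13 at index 4, swap -> [-3, 13, 13, 25, 20]


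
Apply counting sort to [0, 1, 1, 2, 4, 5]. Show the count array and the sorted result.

Count array: [1, 2, 1, 0, 1, 1]
(count[i] = number of elements equal to i)
Cumulative count: [1, 3, 4, 4, 5, 6]
Sorted: [0, 1, 1, 2, 4, 5]


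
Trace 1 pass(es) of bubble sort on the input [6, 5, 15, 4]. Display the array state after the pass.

After pass 1: [5, 6, 4, 15] (2 swaps)
Total swaps: 2


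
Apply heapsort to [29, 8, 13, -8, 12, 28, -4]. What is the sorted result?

Build heap: [29, 12, 28, -8, 8, 13, -4]
Extract 29: [28, 12, 13, -8, 8, -4, 29]
Extract 28: [13, 12, -4, -8, 8, 28, 29]
Extract 13: [12, 8, -4, -8, 13, 28, 29]
Extract 12: [8, -8, -4, 12, 13, 28, 29]
Extract 8: [-4, -8, 8, 12, 13, 28, 29]
Extract -4: [-8, -4, 8, 12, 13, 28, 29]


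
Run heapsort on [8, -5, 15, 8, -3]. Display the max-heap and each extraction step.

Build heap: [15, 8, 8, -5, -3]
Extract 15: [8, -3, 8, -5, 15]
Extract 8: [8, -3, -5, 8, 15]
Extract 8: [-3, -5, 8, 8, 15]
Extract -3: [-5, -3, 8, 8, 15]


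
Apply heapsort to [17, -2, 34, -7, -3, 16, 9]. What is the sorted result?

Build heap: [34, -2, 17, -7, -3, 16, 9]
Extract 34: [17, -2, 16, -7, -3, 9, 34]
Extract 17: [16, -2, 9, -7, -3, 17, 34]
Extract 16: [9, -2, -3, -7, 16, 17, 34]
Extract 9: [-2, -7, -3, 9, 16, 17, 34]
Extract -2: [-3, -7, -2, 9, 16, 17, 34]
Extract -3: [-7, -3, -2, 9, 16, 17, 34]


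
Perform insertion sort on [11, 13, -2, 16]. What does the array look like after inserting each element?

First element 11 is already 'sorted'
Insert 13: shifted 0 elements -> [11, 13, -2, 16]
Insert -2: shifted 2 elements -> [-2, 11, 13, 16]
Insert 16: shifted 0 elements -> [-2, 11, 13, 16]


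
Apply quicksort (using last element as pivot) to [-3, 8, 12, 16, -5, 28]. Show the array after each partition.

Partition 1: pivot=28 at index 5 -> [-3, 8, 12, 16, -5, 28]
Partition 2: pivot=-5 at index 0 -> [-5, 8, 12, 16, -3, 28]
Partition 3: pivot=-3 at index 1 -> [-5, -3, 12, 16, 8, 28]
Partition 4: pivot=8 at index 2 -> [-5, -3, 8, 16, 12, 28]
Partition 5: pivot=12 at index 3 -> [-5, -3, 8, 12, 16, 28]


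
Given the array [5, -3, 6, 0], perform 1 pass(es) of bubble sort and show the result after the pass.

After pass 1: [-3, 5, 0, 6] (2 swaps)
Total swaps: 2


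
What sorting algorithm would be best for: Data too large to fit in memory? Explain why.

Best choice: External merge sort
Reason: Minimizes disk I/O by sequential reads/writes


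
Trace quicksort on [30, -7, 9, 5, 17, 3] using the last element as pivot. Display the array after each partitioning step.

Partition 1: pivot=3 at index 1 -> [-7, 3, 9, 5, 17, 30]
Partition 2: pivot=30 at index 5 -> [-7, 3, 9, 5, 17, 30]
Partition 3: pivot=17 at index 4 -> [-7, 3, 9, 5, 17, 30]
Partition 4: pivot=5 at index 2 -> [-7, 3, 5, 9, 17, 30]


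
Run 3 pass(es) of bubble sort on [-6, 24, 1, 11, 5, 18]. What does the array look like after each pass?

After pass 1: [-6, 1, 11, 5, 18, 24] (4 swaps)
After pass 2: [-6, 1, 5, 11, 18, 24] (1 swaps)
After pass 3: [-6, 1, 5, 11, 18, 24] (0 swaps)
Total swaps: 5


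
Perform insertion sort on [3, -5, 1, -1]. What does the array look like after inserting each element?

First element 3 is already 'sorted'
Insert -5: shifted 1 elements -> [-5, 3, 1, -1]
Insert 1: shifted 1 elements -> [-5, 1, 3, -1]
Insert -1: shifted 2 elements -> [-5, -1, 1, 3]


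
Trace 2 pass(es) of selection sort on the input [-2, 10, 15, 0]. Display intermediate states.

Pass 1: Select minimum -2 at index 0, swap -> [-2, 10, 15, 0]
Pass 2: Select minimum 0 at index 3, swap -> [-2, 0, 15, 10]


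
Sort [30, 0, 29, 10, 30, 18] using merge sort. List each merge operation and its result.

Divide and conquer:
  Merge [0] + [29] -> [0, 29]
  Merge [30] + [0, 29] -> [0, 29, 30]
  Merge [30] + [18] -> [18, 30]
  Merge [10] + [18, 30] -> [10, 18, 30]
  Merge [0, 29, 30] + [10, 18, 30] -> [0, 10, 18, 29, 30, 30]


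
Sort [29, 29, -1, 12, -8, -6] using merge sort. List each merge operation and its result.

Divide and conquer:
  Merge [29] + [-1] -> [-1, 29]
  Merge [29] + [-1, 29] -> [-1, 29, 29]
  Merge [-8] + [-6] -> [-8, -6]
  Merge [12] + [-8, -6] -> [-8, -6, 12]
  Merge [-1, 29, 29] + [-8, -6, 12] -> [-8, -6, -1, 12, 29, 29]


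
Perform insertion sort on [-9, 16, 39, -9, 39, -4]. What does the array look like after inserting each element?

First element -9 is already 'sorted'
Insert 16: shifted 0 elements -> [-9, 16, 39, -9, 39, -4]
Insert 39: shifted 0 elements -> [-9, 16, 39, -9, 39, -4]
Insert -9: shifted 2 elements -> [-9, -9, 16, 39, 39, -4]
Insert 39: shifted 0 elements -> [-9, -9, 16, 39, 39, -4]
Insert -4: shifted 3 elements -> [-9, -9, -4, 16, 39, 39]


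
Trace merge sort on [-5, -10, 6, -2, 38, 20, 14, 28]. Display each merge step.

Divide and conquer:
  Merge [-5] + [-10] -> [-10, -5]
  Merge [6] + [-2] -> [-2, 6]
  Merge [-10, -5] + [-2, 6] -> [-10, -5, -2, 6]
  Merge [38] + [20] -> [20, 38]
  Merge [14] + [28] -> [14, 28]
  Merge [20, 38] + [14, 28] -> [14, 20, 28, 38]
  Merge [-10, -5, -2, 6] + [14, 20, 28, 38] -> [-10, -5, -2, 6, 14, 20, 28, 38]


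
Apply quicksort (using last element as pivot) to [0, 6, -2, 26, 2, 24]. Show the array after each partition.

Partition 1: pivot=24 at index 4 -> [0, 6, -2, 2, 24, 26]
Partition 2: pivot=2 at index 2 -> [0, -2, 2, 6, 24, 26]
Partition 3: pivot=-2 at index 0 -> [-2, 0, 2, 6, 24, 26]


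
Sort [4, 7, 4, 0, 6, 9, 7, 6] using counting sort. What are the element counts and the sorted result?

Count array: [1, 0, 0, 0, 2, 0, 2, 2, 0, 1]
(count[i] = number of elements equal to i)
Cumulative count: [1, 1, 1, 1, 3, 3, 5, 7, 7, 8]
Sorted: [0, 4, 4, 6, 6, 7, 7, 9]


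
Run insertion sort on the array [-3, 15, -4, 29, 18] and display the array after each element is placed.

First element -3 is already 'sorted'
Insert 15: shifted 0 elements -> [-3, 15, -4, 29, 18]
Insert -4: shifted 2 elements -> [-4, -3, 15, 29, 18]
Insert 29: shifted 0 elements -> [-4, -3, 15, 29, 18]
Insert 18: shifted 1 elements -> [-4, -3, 15, 18, 29]


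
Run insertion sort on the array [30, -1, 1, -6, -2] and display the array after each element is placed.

First element 30 is already 'sorted'
Insert -1: shifted 1 elements -> [-1, 30, 1, -6, -2]
Insert 1: shifted 1 elements -> [-1, 1, 30, -6, -2]
Insert -6: shifted 3 elements -> [-6, -1, 1, 30, -2]
Insert -2: shifted 3 elements -> [-6, -2, -1, 1, 30]


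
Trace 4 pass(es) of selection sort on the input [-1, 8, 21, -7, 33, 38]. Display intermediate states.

Pass 1: Select minimum -7 at index 3, swap -> [-7, 8, 21, -1, 33, 38]
Pass 2: Select minimum -1 at index 3, swap -> [-7, -1, 21, 8, 33, 38]
Pass 3: Select minimum 8 at index 3, swap -> [-7, -1, 8, 21, 33, 38]
Pass 4: Select minimum 21 at index 3, swap -> [-7, -1, 8, 21, 33, 38]


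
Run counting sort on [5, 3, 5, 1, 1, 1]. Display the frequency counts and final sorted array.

Count array: [0, 3, 0, 1, 0, 2]
(count[i] = number of elements equal to i)
Cumulative count: [0, 3, 3, 4, 4, 6]
Sorted: [1, 1, 1, 3, 5, 5]


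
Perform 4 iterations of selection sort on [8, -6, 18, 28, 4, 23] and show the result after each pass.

Pass 1: Select minimum -6 at index 1, swap -> [-6, 8, 18, 28, 4, 23]
Pass 2: Select minimum 4 at index 4, swap -> [-6, 4, 18, 28, 8, 23]
Pass 3: Select minimum 8 at index 4, swap -> [-6, 4, 8, 28, 18, 23]
Pass 4: Select minimum 18 at index 4, swap -> [-6, 4, 8, 18, 28, 23]


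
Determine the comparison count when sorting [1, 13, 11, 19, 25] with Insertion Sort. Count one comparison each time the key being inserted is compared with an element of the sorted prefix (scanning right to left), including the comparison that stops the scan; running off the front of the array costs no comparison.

Insert 13: 1 <= 13 (stop) = 1 comparison(s) -> [1, 13, 11, 19, 25]
Insert 11: 13 > 11 (shift), 1 <= 11 (stop) = 2 comparison(s) -> [1, 11, 13, 19, 25]
Insert 19: 13 <= 19 (stop) = 1 comparison(s) -> [1, 11, 13, 19, 25]
Insert 25: 19 <= 25 (stop) = 1 comparison(s) -> [1, 11, 13, 19, 25]
Total comparisons: 1 + 2 + 1 + 1 = 5


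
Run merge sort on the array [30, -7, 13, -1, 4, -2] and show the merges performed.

Divide and conquer:
  Merge [-7] + [13] -> [-7, 13]
  Merge [30] + [-7, 13] -> [-7, 13, 30]
  Merge [4] + [-2] -> [-2, 4]
  Merge [-1] + [-2, 4] -> [-2, -1, 4]
  Merge [-7, 13, 30] + [-2, -1, 4] -> [-7, -2, -1, 4, 13, 30]


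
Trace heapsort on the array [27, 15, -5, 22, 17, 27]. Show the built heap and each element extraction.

Build heap: [27, 22, 27, 15, 17, -5]
Extract 27: [27, 22, -5, 15, 17, 27]
Extract 27: [22, 17, -5, 15, 27, 27]
Extract 22: [17, 15, -5, 22, 27, 27]
Extract 17: [15, -5, 17, 22, 27, 27]
Extract 15: [-5, 15, 17, 22, 27, 27]


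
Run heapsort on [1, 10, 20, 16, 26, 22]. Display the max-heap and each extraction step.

Build heap: [26, 16, 22, 1, 10, 20]
Extract 26: [22, 16, 20, 1, 10, 26]
Extract 22: [20, 16, 10, 1, 22, 26]
Extract 20: [16, 1, 10, 20, 22, 26]
Extract 16: [10, 1, 16, 20, 22, 26]
Extract 10: [1, 10, 16, 20, 22, 26]


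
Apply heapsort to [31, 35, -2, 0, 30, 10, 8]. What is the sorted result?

Build heap: [35, 31, 10, 0, 30, -2, 8]
Extract 35: [31, 30, 10, 0, 8, -2, 35]
Extract 31: [30, 8, 10, 0, -2, 31, 35]
Extract 30: [10, 8, -2, 0, 30, 31, 35]
Extract 10: [8, 0, -2, 10, 30, 31, 35]
Extract 8: [0, -2, 8, 10, 30, 31, 35]
Extract 0: [-2, 0, 8, 10, 30, 31, 35]


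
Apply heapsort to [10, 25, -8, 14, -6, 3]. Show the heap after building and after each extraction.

Build heap: [25, 14, 3, 10, -6, -8]
Extract 25: [14, 10, 3, -8, -6, 25]
Extract 14: [10, -6, 3, -8, 14, 25]
Extract 10: [3, -6, -8, 10, 14, 25]
Extract 3: [-6, -8, 3, 10, 14, 25]
Extract -6: [-8, -6, 3, 10, 14, 25]


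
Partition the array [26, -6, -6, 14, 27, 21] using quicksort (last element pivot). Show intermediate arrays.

Partition 1: pivot=21 at index 3 -> [-6, -6, 14, 21, 27, 26]
Partition 2: pivot=14 at index 2 -> [-6, -6, 14, 21, 27, 26]
Partition 3: pivot=-6 at index 1 -> [-6, -6, 14, 21, 27, 26]
Partition 4: pivot=26 at index 4 -> [-6, -6, 14, 21, 26, 27]


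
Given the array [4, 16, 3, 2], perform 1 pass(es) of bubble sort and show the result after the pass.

After pass 1: [4, 3, 2, 16] (2 swaps)
Total swaps: 2


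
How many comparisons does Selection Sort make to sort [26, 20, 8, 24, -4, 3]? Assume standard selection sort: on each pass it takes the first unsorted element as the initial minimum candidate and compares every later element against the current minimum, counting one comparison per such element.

Pass 1: scan indices 1..5 for the minimum = 5 comparison(s); min is -4, place at index 0 -> [-4, 20, 8, 24, 26, 3]
Pass 2: scan indices 2..5 for the minimum = 4 comparison(s); min is 3, place at index 1 -> [-4, 3, 8, 24, 26, 20]
Pass 3: scan indices 3..5 for the minimum = 3 comparison(s); min is 8, place at index 2 -> [-4, 3, 8, 24, 26, 20]
Pass 4: scan indices 4..5 for the minimum = 2 comparison(s); min is 20, place at index 3 -> [-4, 3, 8, 20, 26, 24]
Pass 5: scan indices 5..5 for the minimum = 1 comparison(s); min is 24, place at index 4 -> [-4, 3, 8, 20, 24, 26]
Selection sort always scans the whole unsorted suffix, so the count is (n-1) + (n-2) + ... + 1 = n(n-1)/2 = 6*5/2 = 15 regardless of the input order.
Total comparisons: 5 + 4 + 3 + 2 + 1 = 15


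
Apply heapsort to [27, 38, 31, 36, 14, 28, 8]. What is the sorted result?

Build heap: [38, 36, 31, 27, 14, 28, 8]
Extract 38: [36, 27, 31, 8, 14, 28, 38]
Extract 36: [31, 27, 28, 8, 14, 36, 38]
Extract 31: [28, 27, 14, 8, 31, 36, 38]
Extract 28: [27, 8, 14, 28, 31, 36, 38]
Extract 27: [14, 8, 27, 28, 31, 36, 38]
Extract 14: [8, 14, 27, 28, 31, 36, 38]


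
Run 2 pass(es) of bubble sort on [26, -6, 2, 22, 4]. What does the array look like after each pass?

After pass 1: [-6, 2, 22, 4, 26] (4 swaps)
After pass 2: [-6, 2, 4, 22, 26] (1 swaps)
Total swaps: 5


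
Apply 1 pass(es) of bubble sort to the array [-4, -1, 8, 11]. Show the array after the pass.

After pass 1: [-4, -1, 8, 11] (0 swaps)
Total swaps: 0


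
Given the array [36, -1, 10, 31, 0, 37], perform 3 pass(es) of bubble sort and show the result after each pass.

After pass 1: [-1, 10, 31, 0, 36, 37] (4 swaps)
After pass 2: [-1, 10, 0, 31, 36, 37] (1 swaps)
After pass 3: [-1, 0, 10, 31, 36, 37] (1 swaps)
Total swaps: 6


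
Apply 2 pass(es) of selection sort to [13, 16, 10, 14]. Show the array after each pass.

Pass 1: Select minimum 10 at index 2, swap -> [10, 16, 13, 14]
Pass 2: Select minimum 13 at index 2, swap -> [10, 13, 16, 14]


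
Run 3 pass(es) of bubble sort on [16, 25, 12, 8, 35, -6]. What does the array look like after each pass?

After pass 1: [16, 12, 8, 25, -6, 35] (3 swaps)
After pass 2: [12, 8, 16, -6, 25, 35] (3 swaps)
After pass 3: [8, 12, -6, 16, 25, 35] (2 swaps)
Total swaps: 8


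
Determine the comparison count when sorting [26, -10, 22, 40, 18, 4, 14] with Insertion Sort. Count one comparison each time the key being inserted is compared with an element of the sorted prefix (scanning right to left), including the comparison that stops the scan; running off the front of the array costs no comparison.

Insert -10: 26 > -10 (shift), reached front = 1 comparison(s) -> [-10, 26, 22, 40, 18, 4, 14]
Insert 22: 26 > 22 (shift), -10 <= 22 (stop) = 2 comparison(s) -> [-10, 22, 26, 40, 18, 4, 14]
Insert 40: 26 <= 40 (stop) = 1 comparison(s) -> [-10, 22, 26, 40, 18, 4, 14]
Insert 18: 40 > 18 (shift), 26 > 18 (shift), 22 > 18 (shift), -10 <= 18 (stop) = 4 comparison(s) -> [-10, 18, 22, 26, 40, 4, 14]
Insert 4: 40 > 4 (shift), 26 > 4 (shift), 22 > 4 (shift), 18 > 4 (shift), -10 <= 4 (stop) = 5 comparison(s) -> [-10, 4, 18, 22, 26, 40, 14]
Insert 14: 40 > 14 (shift), 26 > 14 (shift), 22 > 14 (shift), 18 > 14 (shift), 4 <= 14 (stop) = 5 comparison(s) -> [-10, 4, 14, 18, 22, 26, 40]
Total comparisons: 1 + 2 + 1 + 4 + 5 + 5 = 18


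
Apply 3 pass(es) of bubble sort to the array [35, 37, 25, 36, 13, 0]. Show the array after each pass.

After pass 1: [35, 25, 36, 13, 0, 37] (4 swaps)
After pass 2: [25, 35, 13, 0, 36, 37] (3 swaps)
After pass 3: [25, 13, 0, 35, 36, 37] (2 swaps)
Total swaps: 9


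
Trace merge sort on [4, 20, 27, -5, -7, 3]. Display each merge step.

Divide and conquer:
  Merge [20] + [27] -> [20, 27]
  Merge [4] + [20, 27] -> [4, 20, 27]
  Merge [-7] + [3] -> [-7, 3]
  Merge [-5] + [-7, 3] -> [-7, -5, 3]
  Merge [4, 20, 27] + [-7, -5, 3] -> [-7, -5, 3, 4, 20, 27]


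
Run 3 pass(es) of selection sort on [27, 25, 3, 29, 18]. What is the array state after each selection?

Pass 1: Select minimum 3 at index 2, swap -> [3, 25, 27, 29, 18]
Pass 2: Select minimum 18 at index 4, swap -> [3, 18, 27, 29, 25]
Pass 3: Select minimum 25 at index 4, swap -> [3, 18, 25, 29, 27]


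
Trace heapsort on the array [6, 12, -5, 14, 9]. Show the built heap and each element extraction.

Build heap: [14, 12, -5, 6, 9]
Extract 14: [12, 9, -5, 6, 14]
Extract 12: [9, 6, -5, 12, 14]
Extract 9: [6, -5, 9, 12, 14]
Extract 6: [-5, 6, 9, 12, 14]


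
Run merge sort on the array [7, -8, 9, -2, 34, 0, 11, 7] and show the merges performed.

Divide and conquer:
  Merge [7] + [-8] -> [-8, 7]
  Merge [9] + [-2] -> [-2, 9]
  Merge [-8, 7] + [-2, 9] -> [-8, -2, 7, 9]
  Merge [34] + [0] -> [0, 34]
  Merge [11] + [7] -> [7, 11]
  Merge [0, 34] + [7, 11] -> [0, 7, 11, 34]
  Merge [-8, -2, 7, 9] + [0, 7, 11, 34] -> [-8, -2, 0, 7, 7, 9, 11, 34]


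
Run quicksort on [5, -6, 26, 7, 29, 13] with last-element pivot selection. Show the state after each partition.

Partition 1: pivot=13 at index 3 -> [5, -6, 7, 13, 29, 26]
Partition 2: pivot=7 at index 2 -> [5, -6, 7, 13, 29, 26]
Partition 3: pivot=-6 at index 0 -> [-6, 5, 7, 13, 29, 26]
Partition 4: pivot=26 at index 4 -> [-6, 5, 7, 13, 26, 29]


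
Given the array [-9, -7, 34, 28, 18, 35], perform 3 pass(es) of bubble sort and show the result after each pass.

After pass 1: [-9, -7, 28, 18, 34, 35] (2 swaps)
After pass 2: [-9, -7, 18, 28, 34, 35] (1 swaps)
After pass 3: [-9, -7, 18, 28, 34, 35] (0 swaps)
Total swaps: 3


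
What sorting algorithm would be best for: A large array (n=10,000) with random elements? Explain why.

Best choice: Quicksort or Mergesort
Reason: Both have O(n log n) average case; quicksort has lower constant factors


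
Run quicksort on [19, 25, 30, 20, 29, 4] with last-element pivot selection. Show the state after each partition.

Partition 1: pivot=4 at index 0 -> [4, 25, 30, 20, 29, 19]
Partition 2: pivot=19 at index 1 -> [4, 19, 30, 20, 29, 25]
Partition 3: pivot=25 at index 3 -> [4, 19, 20, 25, 29, 30]
Partition 4: pivot=30 at index 5 -> [4, 19, 20, 25, 29, 30]


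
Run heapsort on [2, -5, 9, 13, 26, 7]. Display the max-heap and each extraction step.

Build heap: [26, 13, 9, 2, -5, 7]
Extract 26: [13, 7, 9, 2, -5, 26]
Extract 13: [9, 7, -5, 2, 13, 26]
Extract 9: [7, 2, -5, 9, 13, 26]
Extract 7: [2, -5, 7, 9, 13, 26]
Extract 2: [-5, 2, 7, 9, 13, 26]


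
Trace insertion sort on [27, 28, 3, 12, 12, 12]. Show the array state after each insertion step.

First element 27 is already 'sorted'
Insert 28: shifted 0 elements -> [27, 28, 3, 12, 12, 12]
Insert 3: shifted 2 elements -> [3, 27, 28, 12, 12, 12]
Insert 12: shifted 2 elements -> [3, 12, 27, 28, 12, 12]
Insert 12: shifted 2 elements -> [3, 12, 12, 27, 28, 12]
Insert 12: shifted 2 elements -> [3, 12, 12, 12, 27, 28]


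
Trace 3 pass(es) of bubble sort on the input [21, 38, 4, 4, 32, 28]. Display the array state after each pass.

After pass 1: [21, 4, 4, 32, 28, 38] (4 swaps)
After pass 2: [4, 4, 21, 28, 32, 38] (3 swaps)
After pass 3: [4, 4, 21, 28, 32, 38] (0 swaps)
Total swaps: 7


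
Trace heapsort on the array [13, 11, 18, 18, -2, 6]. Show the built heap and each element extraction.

Build heap: [18, 13, 18, 11, -2, 6]
Extract 18: [18, 13, 6, 11, -2, 18]
Extract 18: [13, 11, 6, -2, 18, 18]
Extract 13: [11, -2, 6, 13, 18, 18]
Extract 11: [6, -2, 11, 13, 18, 18]
Extract 6: [-2, 6, 11, 13, 18, 18]


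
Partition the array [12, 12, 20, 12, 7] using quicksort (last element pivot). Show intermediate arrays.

Partition 1: pivot=7 at index 0 -> [7, 12, 20, 12, 12]
Partition 2: pivot=12 at index 3 -> [7, 12, 12, 12, 20]
Partition 3: pivot=12 at index 2 -> [7, 12, 12, 12, 20]


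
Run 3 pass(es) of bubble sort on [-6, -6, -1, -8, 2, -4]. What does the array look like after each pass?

After pass 1: [-6, -6, -8, -1, -4, 2] (2 swaps)
After pass 2: [-6, -8, -6, -4, -1, 2] (2 swaps)
After pass 3: [-8, -6, -6, -4, -1, 2] (1 swaps)
Total swaps: 5


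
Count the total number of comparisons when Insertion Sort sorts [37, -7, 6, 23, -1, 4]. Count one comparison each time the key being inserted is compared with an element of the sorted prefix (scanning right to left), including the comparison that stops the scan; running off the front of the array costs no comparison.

Insert -7: 37 > -7 (shift), reached front = 1 comparison(s) -> [-7, 37, 6, 23, -1, 4]
Insert 6: 37 > 6 (shift), -7 <= 6 (stop) = 2 comparison(s) -> [-7, 6, 37, 23, -1, 4]
Insert 23: 37 > 23 (shift), 6 <= 23 (stop) = 2 comparison(s) -> [-7, 6, 23, 37, -1, 4]
Insert -1: 37 > -1 (shift), 23 > -1 (shift), 6 > -1 (shift), -7 <= -1 (stop) = 4 comparison(s) -> [-7, -1, 6, 23, 37, 4]
Insert 4: 37 > 4 (shift), 23 > 4 (shift), 6 > 4 (shift), -1 <= 4 (stop) = 4 comparison(s) -> [-7, -1, 4, 6, 23, 37]
Total comparisons: 1 + 2 + 2 + 4 + 4 = 13


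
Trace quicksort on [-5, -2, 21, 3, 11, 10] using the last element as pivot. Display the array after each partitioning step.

Partition 1: pivot=10 at index 3 -> [-5, -2, 3, 10, 11, 21]
Partition 2: pivot=3 at index 2 -> [-5, -2, 3, 10, 11, 21]
Partition 3: pivot=-2 at index 1 -> [-5, -2, 3, 10, 11, 21]
Partition 4: pivot=21 at index 5 -> [-5, -2, 3, 10, 11, 21]


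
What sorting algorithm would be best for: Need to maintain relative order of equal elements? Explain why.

Best choice: Merge sort or Insertion sort
Reason: Both are stable; quicksort and heapsort are not stable


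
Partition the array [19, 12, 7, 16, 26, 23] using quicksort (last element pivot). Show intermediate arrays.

Partition 1: pivot=23 at index 4 -> [19, 12, 7, 16, 23, 26]
Partition 2: pivot=16 at index 2 -> [12, 7, 16, 19, 23, 26]
Partition 3: pivot=7 at index 0 -> [7, 12, 16, 19, 23, 26]


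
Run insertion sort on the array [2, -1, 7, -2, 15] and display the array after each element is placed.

First element 2 is already 'sorted'
Insert -1: shifted 1 elements -> [-1, 2, 7, -2, 15]
Insert 7: shifted 0 elements -> [-1, 2, 7, -2, 15]
Insert -2: shifted 3 elements -> [-2, -1, 2, 7, 15]
Insert 15: shifted 0 elements -> [-2, -1, 2, 7, 15]


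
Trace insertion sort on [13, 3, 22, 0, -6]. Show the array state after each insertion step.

First element 13 is already 'sorted'
Insert 3: shifted 1 elements -> [3, 13, 22, 0, -6]
Insert 22: shifted 0 elements -> [3, 13, 22, 0, -6]
Insert 0: shifted 3 elements -> [0, 3, 13, 22, -6]
Insert -6: shifted 4 elements -> [-6, 0, 3, 13, 22]


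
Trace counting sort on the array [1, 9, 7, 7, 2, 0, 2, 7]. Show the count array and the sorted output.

Count array: [1, 1, 2, 0, 0, 0, 0, 3, 0, 1]
(count[i] = number of elements equal to i)
Cumulative count: [1, 2, 4, 4, 4, 4, 4, 7, 7, 8]
Sorted: [0, 1, 2, 2, 7, 7, 7, 9]


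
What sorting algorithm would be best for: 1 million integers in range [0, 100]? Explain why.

Best choice: Counting sort
Reason: O(n + k) where k=100 is small; linear time beats O(n log n)


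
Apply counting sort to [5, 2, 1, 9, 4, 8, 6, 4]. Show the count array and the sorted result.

Count array: [0, 1, 1, 0, 2, 1, 1, 0, 1, 1]
(count[i] = number of elements equal to i)
Cumulative count: [0, 1, 2, 2, 4, 5, 6, 6, 7, 8]
Sorted: [1, 2, 4, 4, 5, 6, 8, 9]


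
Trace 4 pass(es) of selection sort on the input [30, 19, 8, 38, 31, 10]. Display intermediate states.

Pass 1: Select minimum 8 at index 2, swap -> [8, 19, 30, 38, 31, 10]
Pass 2: Select minimum 10 at index 5, swap -> [8, 10, 30, 38, 31, 19]
Pass 3: Select minimum 19 at index 5, swap -> [8, 10, 19, 38, 31, 30]
Pass 4: Select minimum 30 at index 5, swap -> [8, 10, 19, 30, 31, 38]


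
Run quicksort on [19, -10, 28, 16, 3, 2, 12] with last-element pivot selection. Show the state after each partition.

Partition 1: pivot=12 at index 3 -> [-10, 3, 2, 12, 19, 28, 16]
Partition 2: pivot=2 at index 1 -> [-10, 2, 3, 12, 19, 28, 16]
Partition 3: pivot=16 at index 4 -> [-10, 2, 3, 12, 16, 28, 19]
Partition 4: pivot=19 at index 5 -> [-10, 2, 3, 12, 16, 19, 28]


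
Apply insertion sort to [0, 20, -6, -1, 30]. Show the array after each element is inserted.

First element 0 is already 'sorted'
Insert 20: shifted 0 elements -> [0, 20, -6, -1, 30]
Insert -6: shifted 2 elements -> [-6, 0, 20, -1, 30]
Insert -1: shifted 2 elements -> [-6, -1, 0, 20, 30]
Insert 30: shifted 0 elements -> [-6, -1, 0, 20, 30]


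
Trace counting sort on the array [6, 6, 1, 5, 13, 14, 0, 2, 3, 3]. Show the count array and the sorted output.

Count array: [1, 1, 1, 2, 0, 1, 2, 0, 0, 0, 0, 0, 0, 1, 1]
(count[i] = number of elements equal to i)
Cumulative count: [1, 2, 3, 5, 5, 6, 8, 8, 8, 8, 8, 8, 8, 9, 10]
Sorted: [0, 1, 2, 3, 3, 5, 6, 6, 13, 14]


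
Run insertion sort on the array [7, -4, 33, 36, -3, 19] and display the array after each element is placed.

First element 7 is already 'sorted'
Insert -4: shifted 1 elements -> [-4, 7, 33, 36, -3, 19]
Insert 33: shifted 0 elements -> [-4, 7, 33, 36, -3, 19]
Insert 36: shifted 0 elements -> [-4, 7, 33, 36, -3, 19]
Insert -3: shifted 3 elements -> [-4, -3, 7, 33, 36, 19]
Insert 19: shifted 2 elements -> [-4, -3, 7, 19, 33, 36]


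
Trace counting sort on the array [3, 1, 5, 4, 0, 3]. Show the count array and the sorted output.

Count array: [1, 1, 0, 2, 1, 1]
(count[i] = number of elements equal to i)
Cumulative count: [1, 2, 2, 4, 5, 6]
Sorted: [0, 1, 3, 3, 4, 5]


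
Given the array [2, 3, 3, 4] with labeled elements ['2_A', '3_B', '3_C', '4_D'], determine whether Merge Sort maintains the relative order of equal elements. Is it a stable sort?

Trace Merge Sort on the labeled array (the key is the number; the letter only tracks identity):
  Merge [2_A] + [3_B] -> [2_A, 3_B]
  Merge [3_C] + [4_D] -> [3_C, 4_D]
  Merge [2_A, 3_B] + [3_C, 4_D] -> [2_A, 3_B, 3_C, 4_D]
Final order: [2_A, 3_B, 3_C, 4_D]
Equal keys:
  value 3: originally 3_B, 3_C; after sorting 3_B, 3_C -> order preserved
All equal keys kept their original relative order. Merge Sort is stable: when the heads of the two halves are equal the merge takes from the left half first.
Answer: Stable


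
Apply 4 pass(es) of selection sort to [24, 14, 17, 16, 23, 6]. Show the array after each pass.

Pass 1: Select minimum 6 at index 5, swap -> [6, 14, 17, 16, 23, 24]
Pass 2: Select minimum 14 at index 1, swap -> [6, 14, 17, 16, 23, 24]
Pass 3: Select minimum 16 at index 3, swap -> [6, 14, 16, 17, 23, 24]
Pass 4: Select minimum 17 at index 3, swap -> [6, 14, 16, 17, 23, 24]


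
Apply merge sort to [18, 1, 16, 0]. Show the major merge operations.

Divide and conquer:
  Merge [18] + [1] -> [1, 18]
  Merge [16] + [0] -> [0, 16]
  Merge [1, 18] + [0, 16] -> [0, 1, 16, 18]


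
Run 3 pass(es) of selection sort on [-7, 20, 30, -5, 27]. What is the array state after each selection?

Pass 1: Select minimum -7 at index 0, swap -> [-7, 20, 30, -5, 27]
Pass 2: Select minimum -5 at index 3, swap -> [-7, -5, 30, 20, 27]
Pass 3: Select minimum 20 at index 3, swap -> [-7, -5, 20, 30, 27]


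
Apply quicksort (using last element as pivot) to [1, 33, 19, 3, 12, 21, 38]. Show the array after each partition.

Partition 1: pivot=38 at index 6 -> [1, 33, 19, 3, 12, 21, 38]
Partition 2: pivot=21 at index 4 -> [1, 19, 3, 12, 21, 33, 38]
Partition 3: pivot=12 at index 2 -> [1, 3, 12, 19, 21, 33, 38]
Partition 4: pivot=3 at index 1 -> [1, 3, 12, 19, 21, 33, 38]


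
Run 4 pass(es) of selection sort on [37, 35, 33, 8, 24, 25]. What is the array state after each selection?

Pass 1: Select minimum 8 at index 3, swap -> [8, 35, 33, 37, 24, 25]
Pass 2: Select minimum 24 at index 4, swap -> [8, 24, 33, 37, 35, 25]
Pass 3: Select minimum 25 at index 5, swap -> [8, 24, 25, 37, 35, 33]
Pass 4: Select minimum 33 at index 5, swap -> [8, 24, 25, 33, 35, 37]


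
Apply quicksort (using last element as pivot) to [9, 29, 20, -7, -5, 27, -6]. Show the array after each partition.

Partition 1: pivot=-6 at index 1 -> [-7, -6, 20, 9, -5, 27, 29]
Partition 2: pivot=29 at index 6 -> [-7, -6, 20, 9, -5, 27, 29]
Partition 3: pivot=27 at index 5 -> [-7, -6, 20, 9, -5, 27, 29]
Partition 4: pivot=-5 at index 2 -> [-7, -6, -5, 9, 20, 27, 29]
Partition 5: pivot=20 at index 4 -> [-7, -6, -5, 9, 20, 27, 29]


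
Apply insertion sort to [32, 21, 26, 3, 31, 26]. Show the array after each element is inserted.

First element 32 is already 'sorted'
Insert 21: shifted 1 elements -> [21, 32, 26, 3, 31, 26]
Insert 26: shifted 1 elements -> [21, 26, 32, 3, 31, 26]
Insert 3: shifted 3 elements -> [3, 21, 26, 32, 31, 26]
Insert 31: shifted 1 elements -> [3, 21, 26, 31, 32, 26]
Insert 26: shifted 2 elements -> [3, 21, 26, 26, 31, 32]


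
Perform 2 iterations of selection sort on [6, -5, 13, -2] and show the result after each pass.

Pass 1: Select minimum -5 at index 1, swap -> [-5, 6, 13, -2]
Pass 2: Select minimum -2 at index 3, swap -> [-5, -2, 13, 6]


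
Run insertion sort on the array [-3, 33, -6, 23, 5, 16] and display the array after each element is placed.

First element -3 is already 'sorted'
Insert 33: shifted 0 elements -> [-3, 33, -6, 23, 5, 16]
Insert -6: shifted 2 elements -> [-6, -3, 33, 23, 5, 16]
Insert 23: shifted 1 elements -> [-6, -3, 23, 33, 5, 16]
Insert 5: shifted 2 elements -> [-6, -3, 5, 23, 33, 16]
Insert 16: shifted 2 elements -> [-6, -3, 5, 16, 23, 33]


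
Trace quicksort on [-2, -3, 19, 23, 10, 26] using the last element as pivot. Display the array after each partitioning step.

Partition 1: pivot=26 at index 5 -> [-2, -3, 19, 23, 10, 26]
Partition 2: pivot=10 at index 2 -> [-2, -3, 10, 23, 19, 26]
Partition 3: pivot=-3 at index 0 -> [-3, -2, 10, 23, 19, 26]
Partition 4: pivot=19 at index 3 -> [-3, -2, 10, 19, 23, 26]


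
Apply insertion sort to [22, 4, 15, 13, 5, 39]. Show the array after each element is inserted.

First element 22 is already 'sorted'
Insert 4: shifted 1 elements -> [4, 22, 15, 13, 5, 39]
Insert 15: shifted 1 elements -> [4, 15, 22, 13, 5, 39]
Insert 13: shifted 2 elements -> [4, 13, 15, 22, 5, 39]
Insert 5: shifted 3 elements -> [4, 5, 13, 15, 22, 39]
Insert 39: shifted 0 elements -> [4, 5, 13, 15, 22, 39]


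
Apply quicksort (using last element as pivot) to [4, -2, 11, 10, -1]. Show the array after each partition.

Partition 1: pivot=-1 at index 1 -> [-2, -1, 11, 10, 4]
Partition 2: pivot=4 at index 2 -> [-2, -1, 4, 10, 11]
Partition 3: pivot=11 at index 4 -> [-2, -1, 4, 10, 11]


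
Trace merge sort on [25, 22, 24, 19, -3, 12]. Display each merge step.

Divide and conquer:
  Merge [22] + [24] -> [22, 24]
  Merge [25] + [22, 24] -> [22, 24, 25]
  Merge [-3] + [12] -> [-3, 12]
  Merge [19] + [-3, 12] -> [-3, 12, 19]
  Merge [22, 24, 25] + [-3, 12, 19] -> [-3, 12, 19, 22, 24, 25]


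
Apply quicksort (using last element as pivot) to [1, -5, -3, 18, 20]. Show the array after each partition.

Partition 1: pivot=20 at index 4 -> [1, -5, -3, 18, 20]
Partition 2: pivot=18 at index 3 -> [1, -5, -3, 18, 20]
Partition 3: pivot=-3 at index 1 -> [-5, -3, 1, 18, 20]


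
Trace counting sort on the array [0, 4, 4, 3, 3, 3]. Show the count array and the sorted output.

Count array: [1, 0, 0, 3, 2]
(count[i] = number of elements equal to i)
Cumulative count: [1, 1, 1, 4, 6]
Sorted: [0, 3, 3, 3, 4, 4]


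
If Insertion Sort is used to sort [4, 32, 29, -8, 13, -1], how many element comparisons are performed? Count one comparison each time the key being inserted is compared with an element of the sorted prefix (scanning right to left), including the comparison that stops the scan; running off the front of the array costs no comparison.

Insert 32: 4 <= 32 (stop) = 1 comparison(s) -> [4, 32, 29, -8, 13, -1]
Insert 29: 32 > 29 (shift), 4 <= 29 (stop) = 2 comparison(s) -> [4, 29, 32, -8, 13, -1]
Insert -8: 32 > -8 (shift), 29 > -8 (shift), 4 > -8 (shift), reached front = 3 comparison(s) -> [-8, 4, 29, 32, 13, -1]
Insert 13: 32 > 13 (shift), 29 > 13 (shift), 4 <= 13 (stop) = 3 comparison(s) -> [-8, 4, 13, 29, 32, -1]
Insert -1: 32 > -1 (shift), 29 > -1 (shift), 13 > -1 (shift), 4 > -1 (shift), -8 <= -1 (stop) = 5 comparison(s) -> [-8, -1, 4, 13, 29, 32]
Total comparisons: 1 + 2 + 3 + 3 + 5 = 14


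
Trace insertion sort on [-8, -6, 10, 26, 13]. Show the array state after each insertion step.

First element -8 is already 'sorted'
Insert -6: shifted 0 elements -> [-8, -6, 10, 26, 13]
Insert 10: shifted 0 elements -> [-8, -6, 10, 26, 13]
Insert 26: shifted 0 elements -> [-8, -6, 10, 26, 13]
Insert 13: shifted 1 elements -> [-8, -6, 10, 13, 26]


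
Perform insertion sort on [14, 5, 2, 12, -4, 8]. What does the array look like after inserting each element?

First element 14 is already 'sorted'
Insert 5: shifted 1 elements -> [5, 14, 2, 12, -4, 8]
Insert 2: shifted 2 elements -> [2, 5, 14, 12, -4, 8]
Insert 12: shifted 1 elements -> [2, 5, 12, 14, -4, 8]
Insert -4: shifted 4 elements -> [-4, 2, 5, 12, 14, 8]
Insert 8: shifted 2 elements -> [-4, 2, 5, 8, 12, 14]


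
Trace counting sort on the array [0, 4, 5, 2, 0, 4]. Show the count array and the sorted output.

Count array: [2, 0, 1, 0, 2, 1]
(count[i] = number of elements equal to i)
Cumulative count: [2, 2, 3, 3, 5, 6]
Sorted: [0, 0, 2, 4, 4, 5]


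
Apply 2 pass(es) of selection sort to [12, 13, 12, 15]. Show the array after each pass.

Pass 1: Select minimum 12 at index 0, swap -> [12, 13, 12, 15]
Pass 2: Select minimum 12 at index 2, swap -> [12, 12, 13, 15]


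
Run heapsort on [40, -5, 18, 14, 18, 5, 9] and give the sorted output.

Build heap: [40, 18, 18, 14, -5, 5, 9]
Extract 40: [18, 14, 18, 9, -5, 5, 40]
Extract 18: [18, 14, 5, 9, -5, 18, 40]
Extract 18: [14, 9, 5, -5, 18, 18, 40]
Extract 14: [9, -5, 5, 14, 18, 18, 40]
Extract 9: [5, -5, 9, 14, 18, 18, 40]
Extract 5: [-5, 5, 9, 14, 18, 18, 40]


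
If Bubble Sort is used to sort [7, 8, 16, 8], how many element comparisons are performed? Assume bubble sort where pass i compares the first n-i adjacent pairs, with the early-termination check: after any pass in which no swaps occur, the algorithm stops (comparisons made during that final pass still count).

Pass 1: compare adjacent pairs (0,1)..(2,3) = 3 comparison(s), 1 swap(s) -> [7, 8, 8, 16]
Pass 2: compare adjacent pairs (0,1)..(1,2) = 2 comparison(s), 0 swap(s) -> [7, 8, 8, 16]
No swaps in this pass, so bubble sort stops here.
Total comparisons: 3 + 2 = 5


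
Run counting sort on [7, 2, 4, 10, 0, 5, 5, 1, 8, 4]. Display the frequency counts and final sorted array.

Count array: [1, 1, 1, 0, 2, 2, 0, 1, 1, 0, 1]
(count[i] = number of elements equal to i)
Cumulative count: [1, 2, 3, 3, 5, 7, 7, 8, 9, 9, 10]
Sorted: [0, 1, 2, 4, 4, 5, 5, 7, 8, 10]


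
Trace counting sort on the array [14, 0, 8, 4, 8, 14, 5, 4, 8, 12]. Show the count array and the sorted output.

Count array: [1, 0, 0, 0, 2, 1, 0, 0, 3, 0, 0, 0, 1, 0, 2]
(count[i] = number of elements equal to i)
Cumulative count: [1, 1, 1, 1, 3, 4, 4, 4, 7, 7, 7, 7, 8, 8, 10]
Sorted: [0, 4, 4, 5, 8, 8, 8, 12, 14, 14]


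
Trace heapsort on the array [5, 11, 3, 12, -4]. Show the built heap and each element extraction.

Build heap: [12, 11, 3, 5, -4]
Extract 12: [11, 5, 3, -4, 12]
Extract 11: [5, -4, 3, 11, 12]
Extract 5: [3, -4, 5, 11, 12]
Extract 3: [-4, 3, 5, 11, 12]


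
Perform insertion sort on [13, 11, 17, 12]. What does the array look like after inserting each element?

First element 13 is already 'sorted'
Insert 11: shifted 1 elements -> [11, 13, 17, 12]
Insert 17: shifted 0 elements -> [11, 13, 17, 12]
Insert 12: shifted 2 elements -> [11, 12, 13, 17]


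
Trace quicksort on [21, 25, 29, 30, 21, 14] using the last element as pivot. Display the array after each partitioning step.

Partition 1: pivot=14 at index 0 -> [14, 25, 29, 30, 21, 21]
Partition 2: pivot=21 at index 2 -> [14, 21, 21, 30, 25, 29]
Partition 3: pivot=29 at index 4 -> [14, 21, 21, 25, 29, 30]


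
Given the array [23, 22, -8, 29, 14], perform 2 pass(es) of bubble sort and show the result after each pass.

After pass 1: [22, -8, 23, 14, 29] (3 swaps)
After pass 2: [-8, 22, 14, 23, 29] (2 swaps)
Total swaps: 5


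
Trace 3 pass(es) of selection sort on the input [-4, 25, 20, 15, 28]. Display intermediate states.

Pass 1: Select minimum -4 at index 0, swap -> [-4, 25, 20, 15, 28]
Pass 2: Select minimum 15 at index 3, swap -> [-4, 15, 20, 25, 28]
Pass 3: Select minimum 20 at index 2, swap -> [-4, 15, 20, 25, 28]


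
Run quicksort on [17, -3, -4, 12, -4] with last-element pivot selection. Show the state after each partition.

Partition 1: pivot=-4 at index 1 -> [-4, -4, 17, 12, -3]
Partition 2: pivot=-3 at index 2 -> [-4, -4, -3, 12, 17]
Partition 3: pivot=17 at index 4 -> [-4, -4, -3, 12, 17]


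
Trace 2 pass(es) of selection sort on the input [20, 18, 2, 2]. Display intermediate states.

Pass 1: Select minimum 2 at index 2, swap -> [2, 18, 20, 2]
Pass 2: Select minimum 2 at index 3, swap -> [2, 2, 20, 18]


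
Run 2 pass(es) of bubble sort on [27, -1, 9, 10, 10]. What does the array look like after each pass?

After pass 1: [-1, 9, 10, 10, 27] (4 swaps)
After pass 2: [-1, 9, 10, 10, 27] (0 swaps)
Total swaps: 4


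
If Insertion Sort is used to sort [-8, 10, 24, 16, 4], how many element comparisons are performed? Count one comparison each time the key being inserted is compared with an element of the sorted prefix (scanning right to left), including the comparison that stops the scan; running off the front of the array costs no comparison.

Insert 10: -8 <= 10 (stop) = 1 comparison(s) -> [-8, 10, 24, 16, 4]
Insert 24: 10 <= 24 (stop) = 1 comparison(s) -> [-8, 10, 24, 16, 4]
Insert 16: 24 > 16 (shift), 10 <= 16 (stop) = 2 comparison(s) -> [-8, 10, 16, 24, 4]
Insert 4: 24 > 4 (shift), 16 > 4 (shift), 10 > 4 (shift), -8 <= 4 (stop) = 4 comparison(s) -> [-8, 4, 10, 16, 24]
Total comparisons: 1 + 1 + 2 + 4 = 8


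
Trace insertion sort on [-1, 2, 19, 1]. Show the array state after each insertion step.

First element -1 is already 'sorted'
Insert 2: shifted 0 elements -> [-1, 2, 19, 1]
Insert 19: shifted 0 elements -> [-1, 2, 19, 1]
Insert 1: shifted 2 elements -> [-1, 1, 2, 19]


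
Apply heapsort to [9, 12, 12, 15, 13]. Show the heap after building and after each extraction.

Build heap: [15, 13, 12, 12, 9]
Extract 15: [13, 12, 12, 9, 15]
Extract 13: [12, 9, 12, 13, 15]
Extract 12: [12, 9, 12, 13, 15]
Extract 12: [9, 12, 12, 13, 15]


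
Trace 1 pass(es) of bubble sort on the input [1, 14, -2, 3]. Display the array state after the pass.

After pass 1: [1, -2, 3, 14] (2 swaps)
Total swaps: 2


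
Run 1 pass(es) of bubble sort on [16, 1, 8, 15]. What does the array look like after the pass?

After pass 1: [1, 8, 15, 16] (3 swaps)
Total swaps: 3


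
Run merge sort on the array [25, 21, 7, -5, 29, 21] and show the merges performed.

Divide and conquer:
  Merge [21] + [7] -> [7, 21]
  Merge [25] + [7, 21] -> [7, 21, 25]
  Merge [29] + [21] -> [21, 29]
  Merge [-5] + [21, 29] -> [-5, 21, 29]
  Merge [7, 21, 25] + [-5, 21, 29] -> [-5, 7, 21, 21, 25, 29]


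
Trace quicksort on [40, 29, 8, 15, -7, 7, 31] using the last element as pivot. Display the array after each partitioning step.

Partition 1: pivot=31 at index 5 -> [29, 8, 15, -7, 7, 31, 40]
Partition 2: pivot=7 at index 1 -> [-7, 7, 15, 29, 8, 31, 40]
Partition 3: pivot=8 at index 2 -> [-7, 7, 8, 29, 15, 31, 40]
Partition 4: pivot=15 at index 3 -> [-7, 7, 8, 15, 29, 31, 40]


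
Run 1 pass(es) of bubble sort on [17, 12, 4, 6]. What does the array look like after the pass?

After pass 1: [12, 4, 6, 17] (3 swaps)
Total swaps: 3


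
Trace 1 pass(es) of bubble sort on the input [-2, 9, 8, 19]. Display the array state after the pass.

After pass 1: [-2, 8, 9, 19] (1 swaps)
Total swaps: 1


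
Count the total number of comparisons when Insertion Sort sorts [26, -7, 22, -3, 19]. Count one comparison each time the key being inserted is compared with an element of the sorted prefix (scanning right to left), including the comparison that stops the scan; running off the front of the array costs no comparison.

Insert -7: 26 > -7 (shift), reached front = 1 comparison(s) -> [-7, 26, 22, -3, 19]
Insert 22: 26 > 22 (shift), -7 <= 22 (stop) = 2 comparison(s) -> [-7, 22, 26, -3, 19]
Insert -3: 26 > -3 (shift), 22 > -3 (shift), -7 <= -3 (stop) = 3 comparison(s) -> [-7, -3, 22, 26, 19]
Insert 19: 26 > 19 (shift), 22 > 19 (shift), -3 <= 19 (stop) = 3 comparison(s) -> [-7, -3, 19, 22, 26]
Total comparisons: 1 + 2 + 3 + 3 = 9
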